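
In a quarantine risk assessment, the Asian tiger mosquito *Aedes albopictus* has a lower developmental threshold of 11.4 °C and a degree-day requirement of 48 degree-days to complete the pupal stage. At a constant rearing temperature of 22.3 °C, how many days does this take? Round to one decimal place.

Daily accumulation = 22.3 − 11.4 = 10.9 DD/day.
Duration = 48 / 10.9 = 4.404 ≈ 4.4 days.

4.4 days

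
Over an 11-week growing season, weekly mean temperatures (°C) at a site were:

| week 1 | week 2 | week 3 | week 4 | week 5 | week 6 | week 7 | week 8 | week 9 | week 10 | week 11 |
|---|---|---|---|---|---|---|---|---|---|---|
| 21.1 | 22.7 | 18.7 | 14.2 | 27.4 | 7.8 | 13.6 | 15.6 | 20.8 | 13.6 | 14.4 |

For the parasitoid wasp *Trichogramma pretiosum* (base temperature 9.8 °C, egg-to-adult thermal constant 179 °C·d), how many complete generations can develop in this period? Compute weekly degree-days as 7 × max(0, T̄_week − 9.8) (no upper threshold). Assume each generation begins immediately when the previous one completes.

Weekly DD (7 × max(0, T̄ − 9.8)): 79.1, 90.3, 62.3, 30.8, 123.2, 0.0, 26.6, 40.6, 77.0, 26.6, 32.2.
Season total = 588.7 DD.
Complete generations = ⌊588.7 / 179⌋ = 3.

3 generations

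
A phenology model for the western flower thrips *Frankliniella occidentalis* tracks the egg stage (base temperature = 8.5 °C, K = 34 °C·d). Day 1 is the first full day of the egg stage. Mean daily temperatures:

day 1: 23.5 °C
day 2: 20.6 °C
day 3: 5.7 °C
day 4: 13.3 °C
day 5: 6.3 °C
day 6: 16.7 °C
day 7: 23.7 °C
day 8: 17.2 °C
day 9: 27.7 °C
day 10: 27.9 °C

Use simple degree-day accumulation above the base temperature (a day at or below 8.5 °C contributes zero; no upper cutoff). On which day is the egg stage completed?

day 6

Daily DD above 8.5 °C: 15.0, 12.1, 0.0, 4.8, 0.0, 8.2, 15.2, 8.7, 19.2, 19.4.
Cumulative: 15.0, 27.1, 27.1, 31.9, 31.9, 40.1, 55.3, 64.0, 83.2, 102.6.
The total first reaches 34 DD on day 6.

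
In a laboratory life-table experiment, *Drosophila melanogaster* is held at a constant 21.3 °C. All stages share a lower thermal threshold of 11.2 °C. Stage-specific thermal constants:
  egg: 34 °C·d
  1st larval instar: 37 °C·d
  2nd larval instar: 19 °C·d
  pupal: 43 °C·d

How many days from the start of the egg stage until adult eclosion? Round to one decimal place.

13.2 days

Daily accumulation at 21.3 °C = 21.3 − 11.2 = 10.1 DD/day.
Total K = 34 + 37 + 19 + 43 = 133 DD.
Total duration = 133 / 10.1 = 13.168 ≈ 13.2 days.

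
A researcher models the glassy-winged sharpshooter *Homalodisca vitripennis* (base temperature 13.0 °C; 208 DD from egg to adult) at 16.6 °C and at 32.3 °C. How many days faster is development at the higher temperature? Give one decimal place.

At 16.6 °C: 208 / (16.6 − 13.0) = 208 / 3.6 = 57.778 d.
At 32.3 °C: 208 / (32.3 − 13.0) = 208 / 19.3 = 10.777 d.
Difference = |57.778 − 10.777| = 47.001 ≈ 47.0 days.

47.0 days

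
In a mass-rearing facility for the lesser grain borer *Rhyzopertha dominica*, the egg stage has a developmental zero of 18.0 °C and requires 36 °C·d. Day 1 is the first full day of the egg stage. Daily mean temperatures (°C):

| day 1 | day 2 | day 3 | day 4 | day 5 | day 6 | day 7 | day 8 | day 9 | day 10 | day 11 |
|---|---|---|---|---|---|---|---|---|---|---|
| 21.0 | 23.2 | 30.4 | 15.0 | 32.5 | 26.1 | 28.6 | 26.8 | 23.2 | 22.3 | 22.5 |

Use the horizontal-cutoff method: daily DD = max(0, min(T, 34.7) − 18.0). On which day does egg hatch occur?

Daily DD above 18.0 °C (capped at 16.7): 3.0, 5.2, 12.4, 0.0, 14.5, 8.1, 10.6, 8.8, 5.2, 4.3, 4.5.
Cumulative: 3.0, 8.2, 20.6, 20.6, 35.1, 43.2, 53.8, 62.6, 67.8, 72.1, 76.6.
The total first reaches 36 DD on day 6.

day 6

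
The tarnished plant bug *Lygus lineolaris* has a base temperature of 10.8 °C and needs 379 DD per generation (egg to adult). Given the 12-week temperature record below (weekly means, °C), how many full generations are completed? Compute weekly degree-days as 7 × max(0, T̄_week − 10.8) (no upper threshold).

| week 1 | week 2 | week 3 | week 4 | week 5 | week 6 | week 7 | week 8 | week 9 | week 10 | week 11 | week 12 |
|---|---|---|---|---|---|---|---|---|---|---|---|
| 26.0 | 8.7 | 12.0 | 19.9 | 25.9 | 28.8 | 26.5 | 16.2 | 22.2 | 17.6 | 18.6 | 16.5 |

Weekly DD (7 × max(0, T̄ − 10.8)): 106.4, 0.0, 8.4, 63.7, 105.7, 126.0, 109.9, 37.8, 79.8, 47.6, 54.6, 39.9.
Season total = 779.8 DD.
Complete generations = ⌊779.8 / 379⌋ = 2.

2 generations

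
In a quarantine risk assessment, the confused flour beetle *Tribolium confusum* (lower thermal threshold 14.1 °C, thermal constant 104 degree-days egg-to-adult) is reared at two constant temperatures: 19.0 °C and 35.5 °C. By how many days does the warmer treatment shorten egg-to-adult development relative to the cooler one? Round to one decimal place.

At 19.0 °C: 104 / (19.0 − 14.1) = 104 / 4.9 = 21.224 d.
At 35.5 °C: 104 / (35.5 − 14.1) = 104 / 21.4 = 4.860 d.
Difference = |21.224 − 4.860| = 16.365 ≈ 16.4 days.

16.4 days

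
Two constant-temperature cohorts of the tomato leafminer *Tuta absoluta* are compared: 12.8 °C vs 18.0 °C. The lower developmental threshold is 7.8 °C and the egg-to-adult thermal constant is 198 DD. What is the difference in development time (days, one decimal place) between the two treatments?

At 12.8 °C: 198 / (12.8 − 7.8) = 198 / 5.0 = 39.600 d.
At 18.0 °C: 198 / (18.0 − 7.8) = 198 / 10.2 = 19.412 d.
Difference = |39.600 − 19.412| = 20.188 ≈ 20.2 days.

20.2 days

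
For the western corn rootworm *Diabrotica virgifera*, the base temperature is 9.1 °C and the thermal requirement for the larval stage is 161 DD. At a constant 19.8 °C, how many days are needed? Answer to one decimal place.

15.0 days

Daily accumulation = 19.8 − 9.1 = 10.7 DD/day.
Duration = 161 / 10.7 = 15.047 ≈ 15.0 days.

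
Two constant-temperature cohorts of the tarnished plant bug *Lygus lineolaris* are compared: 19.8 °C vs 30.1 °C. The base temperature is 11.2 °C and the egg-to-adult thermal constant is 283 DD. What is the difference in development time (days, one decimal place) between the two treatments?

At 19.8 °C: 283 / (19.8 − 11.2) = 283 / 8.6 = 32.907 d.
At 30.1 °C: 283 / (30.1 − 11.2) = 283 / 18.9 = 14.974 d.
Difference = |32.907 − 14.974| = 17.933 ≈ 17.9 days.

17.9 days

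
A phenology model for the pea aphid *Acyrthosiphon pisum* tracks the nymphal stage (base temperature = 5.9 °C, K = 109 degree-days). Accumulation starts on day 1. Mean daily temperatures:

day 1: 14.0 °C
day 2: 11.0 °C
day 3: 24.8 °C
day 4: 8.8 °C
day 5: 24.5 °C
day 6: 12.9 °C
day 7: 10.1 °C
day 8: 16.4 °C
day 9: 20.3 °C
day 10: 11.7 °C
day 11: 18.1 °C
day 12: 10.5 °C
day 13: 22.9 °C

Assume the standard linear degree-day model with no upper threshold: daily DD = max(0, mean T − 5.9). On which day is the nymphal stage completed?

Daily DD above 5.9 °C: 8.1, 5.1, 18.9, 2.9, 18.6, 7.0, 4.2, 10.5, 14.4, 5.8, 12.2, 4.6, 17.0.
Cumulative: 8.1, 13.2, 32.1, 35.0, 53.6, 60.6, 64.8, 75.3, 89.7, 95.5, 107.7, 112.3, 129.3.
The total first reaches 109 DD on day 12.

day 12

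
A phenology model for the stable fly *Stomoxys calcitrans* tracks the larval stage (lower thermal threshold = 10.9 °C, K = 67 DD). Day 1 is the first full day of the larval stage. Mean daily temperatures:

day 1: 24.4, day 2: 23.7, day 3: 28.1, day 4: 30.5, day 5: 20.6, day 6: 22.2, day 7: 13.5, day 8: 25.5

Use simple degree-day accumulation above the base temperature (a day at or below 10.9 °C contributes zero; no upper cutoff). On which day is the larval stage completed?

Daily DD above 10.9 °C: 13.5, 12.8, 17.2, 19.6, 9.7, 11.3, 2.6, 14.6.
Cumulative: 13.5, 26.3, 43.5, 63.1, 72.8, 84.1, 86.7, 101.3.
The total first reaches 67 DD on day 5.

day 5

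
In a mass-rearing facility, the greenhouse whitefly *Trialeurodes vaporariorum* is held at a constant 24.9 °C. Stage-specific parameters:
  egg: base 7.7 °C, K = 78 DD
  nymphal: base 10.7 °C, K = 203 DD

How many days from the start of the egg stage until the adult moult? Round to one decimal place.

egg: 78 / (24.9 − 7.7) = 78 / 17.2 = 4.535 d.
nymphal: 203 / (24.9 − 10.7) = 203 / 14.2 = 14.296 d.
Sum = 18.831 ≈ 18.8 days.

18.8 days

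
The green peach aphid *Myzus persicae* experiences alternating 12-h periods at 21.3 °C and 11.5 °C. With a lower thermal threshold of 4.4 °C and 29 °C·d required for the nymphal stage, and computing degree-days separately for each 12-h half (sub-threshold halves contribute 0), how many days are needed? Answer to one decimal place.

2.4 days

Day half: max(0, 21.3 − 4.4) × 0.5 = 16.9 × 0.5 = 8.45 DD.
Night half: max(0, 11.5 − 4.4) × 0.5 = 7.1 × 0.5 = 3.55 DD.
Per 24 h: 12.00 DD/day.
Duration = 29 / 12.00 = 2.417 ≈ 2.4 days.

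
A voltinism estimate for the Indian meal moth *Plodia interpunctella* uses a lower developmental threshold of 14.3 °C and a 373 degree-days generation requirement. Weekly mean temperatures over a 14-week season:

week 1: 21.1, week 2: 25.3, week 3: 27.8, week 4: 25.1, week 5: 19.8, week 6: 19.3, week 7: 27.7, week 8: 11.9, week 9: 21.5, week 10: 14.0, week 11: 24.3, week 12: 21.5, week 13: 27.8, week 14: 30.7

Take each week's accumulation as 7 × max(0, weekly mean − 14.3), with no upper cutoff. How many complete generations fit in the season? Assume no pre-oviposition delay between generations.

2 generations

Weekly DD (7 × max(0, T̄ − 14.3)): 47.6, 77.0, 94.5, 75.6, 38.5, 35.0, 93.8, 0.0, 50.4, 0.0, 70.0, 50.4, 94.5, 114.8.
Season total = 842.1 DD.
Complete generations = ⌊842.1 / 373⌋ = 2.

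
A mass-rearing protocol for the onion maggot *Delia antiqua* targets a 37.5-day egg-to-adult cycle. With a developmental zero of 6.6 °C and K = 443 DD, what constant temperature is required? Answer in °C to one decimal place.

18.4 °C

Required daily accumulation = 443 / 37.5 = 11.813 DD/day.
T = T_base + 11.813 = 6.6 + 11.813 = 18.413 ≈ 18.4 °C.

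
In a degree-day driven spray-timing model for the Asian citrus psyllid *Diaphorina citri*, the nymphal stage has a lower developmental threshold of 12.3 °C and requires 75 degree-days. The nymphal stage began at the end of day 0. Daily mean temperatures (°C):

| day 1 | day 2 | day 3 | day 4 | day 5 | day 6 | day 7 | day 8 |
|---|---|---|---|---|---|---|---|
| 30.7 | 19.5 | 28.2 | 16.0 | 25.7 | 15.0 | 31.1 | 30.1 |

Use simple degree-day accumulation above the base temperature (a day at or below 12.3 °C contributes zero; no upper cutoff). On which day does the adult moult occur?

Daily DD above 12.3 °C: 18.4, 7.2, 15.9, 3.7, 13.4, 2.7, 18.8, 17.8.
Cumulative: 18.4, 25.6, 41.5, 45.2, 58.6, 61.3, 80.1, 97.9.
The total first reaches 75 DD on day 7.

day 7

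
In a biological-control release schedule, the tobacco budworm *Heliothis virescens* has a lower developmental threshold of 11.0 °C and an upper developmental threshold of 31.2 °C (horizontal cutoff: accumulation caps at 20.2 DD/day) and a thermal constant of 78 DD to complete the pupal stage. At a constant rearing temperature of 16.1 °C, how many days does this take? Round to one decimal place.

Daily accumulation = 16.1 − 11.0 = 5.1 DD/day.
Duration = 78 / 5.1 = 15.294 ≈ 15.3 days.

15.3 days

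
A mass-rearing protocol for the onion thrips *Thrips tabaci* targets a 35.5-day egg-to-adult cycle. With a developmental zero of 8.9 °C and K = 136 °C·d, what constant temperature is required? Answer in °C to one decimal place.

Required daily accumulation = 136 / 35.5 = 3.831 DD/day.
T = T_base + 3.831 = 8.9 + 3.831 = 12.731 ≈ 12.7 °C.

12.7 °C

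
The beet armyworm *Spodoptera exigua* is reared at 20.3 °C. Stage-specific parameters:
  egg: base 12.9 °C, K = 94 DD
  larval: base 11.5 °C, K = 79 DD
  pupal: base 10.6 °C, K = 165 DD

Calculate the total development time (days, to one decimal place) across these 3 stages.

egg: 94 / (20.3 − 12.9) = 94 / 7.4 = 12.703 d.
larval: 79 / (20.3 − 11.5) = 79 / 8.8 = 8.977 d.
pupal: 165 / (20.3 − 10.6) = 165 / 9.7 = 17.010 d.
Sum = 38.690 ≈ 38.7 days.

38.7 days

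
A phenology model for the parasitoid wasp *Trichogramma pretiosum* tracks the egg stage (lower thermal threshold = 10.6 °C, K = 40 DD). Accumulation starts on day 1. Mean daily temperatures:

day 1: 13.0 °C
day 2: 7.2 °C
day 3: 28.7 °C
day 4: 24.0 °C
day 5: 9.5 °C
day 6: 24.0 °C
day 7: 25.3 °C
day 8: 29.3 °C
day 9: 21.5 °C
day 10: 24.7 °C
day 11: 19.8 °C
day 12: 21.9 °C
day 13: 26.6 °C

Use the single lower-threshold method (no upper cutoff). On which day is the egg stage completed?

day 6

Daily DD above 10.6 °C: 2.4, 0.0, 18.1, 13.4, 0.0, 13.4, 14.7, 18.7, 10.9, 14.1, 9.2, 11.3, 16.0.
Cumulative: 2.4, 2.4, 20.5, 33.9, 33.9, 47.3, 62.0, 80.7, 91.6, 105.7, 114.9, 126.2, 142.2.
The total first reaches 40 DD on day 6.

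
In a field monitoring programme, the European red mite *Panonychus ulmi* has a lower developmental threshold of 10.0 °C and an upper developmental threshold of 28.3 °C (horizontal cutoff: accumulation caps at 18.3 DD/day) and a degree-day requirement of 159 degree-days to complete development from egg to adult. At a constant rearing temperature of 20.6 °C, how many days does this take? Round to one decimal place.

Daily accumulation = 20.6 − 10.0 = 10.6 DD/day.
Duration = 159 / 10.6 = 15.000 ≈ 15.0 days.

15.0 days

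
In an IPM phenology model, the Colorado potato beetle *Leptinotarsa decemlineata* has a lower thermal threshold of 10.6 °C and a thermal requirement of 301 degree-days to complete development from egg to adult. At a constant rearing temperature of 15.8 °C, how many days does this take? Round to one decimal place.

Daily accumulation = 15.8 − 10.6 = 5.2 DD/day.
Duration = 301 / 5.2 = 57.885 ≈ 57.9 days.

57.9 days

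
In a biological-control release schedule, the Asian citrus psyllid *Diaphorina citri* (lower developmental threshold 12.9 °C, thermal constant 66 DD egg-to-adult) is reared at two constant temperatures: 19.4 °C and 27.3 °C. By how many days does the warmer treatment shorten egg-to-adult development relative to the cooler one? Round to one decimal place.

5.6 days

At 19.4 °C: 66 / (19.4 − 12.9) = 66 / 6.5 = 10.154 d.
At 27.3 °C: 66 / (27.3 − 12.9) = 66 / 14.4 = 4.583 d.
Difference = |10.154 − 4.583| = 5.571 ≈ 5.6 days.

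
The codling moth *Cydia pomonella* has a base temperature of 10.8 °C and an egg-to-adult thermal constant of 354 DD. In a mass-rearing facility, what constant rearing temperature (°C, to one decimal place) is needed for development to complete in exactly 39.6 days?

19.7 °C

Required daily accumulation = 354 / 39.6 = 8.939 DD/day.
T = T_base + 8.939 = 10.8 + 8.939 = 19.739 ≈ 19.7 °C.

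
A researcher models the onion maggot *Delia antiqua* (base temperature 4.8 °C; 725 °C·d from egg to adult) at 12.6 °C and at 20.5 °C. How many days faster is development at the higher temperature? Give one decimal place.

At 12.6 °C: 725 / (12.6 − 4.8) = 725 / 7.8 = 92.949 d.
At 20.5 °C: 725 / (20.5 − 4.8) = 725 / 15.7 = 46.178 d.
Difference = |92.949 − 46.178| = 46.770 ≈ 46.8 days.

46.8 days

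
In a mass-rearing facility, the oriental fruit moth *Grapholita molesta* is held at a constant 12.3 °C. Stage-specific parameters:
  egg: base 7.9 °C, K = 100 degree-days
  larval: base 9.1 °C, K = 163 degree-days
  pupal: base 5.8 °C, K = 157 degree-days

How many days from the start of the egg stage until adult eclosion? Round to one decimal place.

97.8 days

egg: 100 / (12.3 − 7.9) = 100 / 4.4 = 22.727 d.
larval: 163 / (12.3 − 9.1) = 163 / 3.2 = 50.937 d.
pupal: 157 / (12.3 − 5.8) = 157 / 6.5 = 24.154 d.
Sum = 97.819 ≈ 97.8 days.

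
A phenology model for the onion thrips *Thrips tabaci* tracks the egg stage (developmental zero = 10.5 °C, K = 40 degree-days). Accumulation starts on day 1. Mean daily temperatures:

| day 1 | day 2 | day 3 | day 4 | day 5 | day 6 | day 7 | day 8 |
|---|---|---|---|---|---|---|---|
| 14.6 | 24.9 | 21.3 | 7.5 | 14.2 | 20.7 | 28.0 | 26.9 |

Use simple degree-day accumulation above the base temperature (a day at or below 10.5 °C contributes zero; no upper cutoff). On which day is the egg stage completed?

day 6

Daily DD above 10.5 °C: 4.1, 14.4, 10.8, 0.0, 3.7, 10.2, 17.5, 16.4.
Cumulative: 4.1, 18.5, 29.3, 29.3, 33.0, 43.2, 60.7, 77.1.
The total first reaches 40 DD on day 6.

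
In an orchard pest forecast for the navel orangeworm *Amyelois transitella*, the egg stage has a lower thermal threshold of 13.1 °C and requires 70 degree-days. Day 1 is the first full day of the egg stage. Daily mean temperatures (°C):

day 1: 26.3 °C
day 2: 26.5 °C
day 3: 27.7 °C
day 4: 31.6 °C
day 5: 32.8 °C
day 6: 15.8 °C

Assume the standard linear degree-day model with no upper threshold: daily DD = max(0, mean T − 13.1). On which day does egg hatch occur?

day 5

Daily DD above 13.1 °C: 13.2, 13.4, 14.6, 18.5, 19.7, 2.7.
Cumulative: 13.2, 26.6, 41.2, 59.7, 79.4, 82.1.
The total first reaches 70 DD on day 5.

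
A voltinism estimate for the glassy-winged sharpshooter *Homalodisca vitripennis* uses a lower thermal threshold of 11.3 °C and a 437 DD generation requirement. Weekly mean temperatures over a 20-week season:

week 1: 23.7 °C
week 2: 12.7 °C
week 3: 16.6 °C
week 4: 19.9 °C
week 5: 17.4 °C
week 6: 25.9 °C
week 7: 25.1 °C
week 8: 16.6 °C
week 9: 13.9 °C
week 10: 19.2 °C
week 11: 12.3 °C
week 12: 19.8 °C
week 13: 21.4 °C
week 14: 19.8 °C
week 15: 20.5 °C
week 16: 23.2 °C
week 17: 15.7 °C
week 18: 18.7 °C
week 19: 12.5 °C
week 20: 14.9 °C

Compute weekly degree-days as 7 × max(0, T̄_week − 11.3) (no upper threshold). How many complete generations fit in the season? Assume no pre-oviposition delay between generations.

2 generations

Weekly DD (7 × max(0, T̄ − 11.3)): 86.8, 9.8, 37.1, 60.2, 42.7, 102.2, 96.6, 37.1, 18.2, 55.3, 7.0, 59.5, 70.7, 59.5, 64.4, 83.3, 30.8, 51.8, 8.4, 25.2.
Season total = 1006.6 DD.
Complete generations = ⌊1006.6 / 437⌋ = 2.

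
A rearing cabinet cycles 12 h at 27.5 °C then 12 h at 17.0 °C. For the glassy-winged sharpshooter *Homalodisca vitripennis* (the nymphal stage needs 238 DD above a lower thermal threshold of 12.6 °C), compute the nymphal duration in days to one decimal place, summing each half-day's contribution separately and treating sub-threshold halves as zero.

24.7 days

Day half: max(0, 27.5 − 12.6) × 0.5 = 14.9 × 0.5 = 7.45 DD.
Night half: max(0, 17.0 − 12.6) × 0.5 = 4.4 × 0.5 = 2.20 DD.
Per 24 h: 9.65 DD/day.
Duration = 238 / 9.65 = 24.663 ≈ 24.7 days.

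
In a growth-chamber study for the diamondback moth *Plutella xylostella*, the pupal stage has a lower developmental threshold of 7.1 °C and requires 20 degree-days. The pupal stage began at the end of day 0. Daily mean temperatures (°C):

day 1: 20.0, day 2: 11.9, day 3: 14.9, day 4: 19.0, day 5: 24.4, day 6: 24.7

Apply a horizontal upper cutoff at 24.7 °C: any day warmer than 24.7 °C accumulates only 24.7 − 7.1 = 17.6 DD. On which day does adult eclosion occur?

day 3

Daily DD above 7.1 °C (capped at 17.6): 12.9, 4.8, 7.8, 11.9, 17.3, 17.6.
Cumulative: 12.9, 17.7, 25.5, 37.4, 54.7, 72.3.
The total first reaches 20 DD on day 3.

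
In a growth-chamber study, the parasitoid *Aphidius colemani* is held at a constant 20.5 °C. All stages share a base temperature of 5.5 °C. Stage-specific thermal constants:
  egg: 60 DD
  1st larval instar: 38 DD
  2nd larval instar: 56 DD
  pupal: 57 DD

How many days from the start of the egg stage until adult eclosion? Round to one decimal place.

Daily accumulation at 20.5 °C = 20.5 − 5.5 = 15.0 DD/day.
Total K = 60 + 38 + 56 + 57 = 211 DD.
Total duration = 211 / 15.0 = 14.067 ≈ 14.1 days.

14.1 days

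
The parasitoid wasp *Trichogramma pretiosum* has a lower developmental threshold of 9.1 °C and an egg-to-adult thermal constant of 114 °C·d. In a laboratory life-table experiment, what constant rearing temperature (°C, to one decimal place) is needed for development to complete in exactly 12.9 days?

Required daily accumulation = 114 / 12.9 = 8.837 DD/day.
T = T_base + 8.837 = 9.1 + 8.837 = 17.937 ≈ 17.9 °C.

17.9 °C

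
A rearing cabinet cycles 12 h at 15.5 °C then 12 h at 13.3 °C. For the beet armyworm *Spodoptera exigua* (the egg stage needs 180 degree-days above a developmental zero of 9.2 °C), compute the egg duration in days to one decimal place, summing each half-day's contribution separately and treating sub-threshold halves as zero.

34.6 days

Day half: max(0, 15.5 − 9.2) × 0.5 = 6.3 × 0.5 = 3.15 DD.
Night half: max(0, 13.3 − 9.2) × 0.5 = 4.1 × 0.5 = 2.05 DD.
Per 24 h: 5.20 DD/day.
Duration = 180 / 5.20 = 34.615 ≈ 34.6 days.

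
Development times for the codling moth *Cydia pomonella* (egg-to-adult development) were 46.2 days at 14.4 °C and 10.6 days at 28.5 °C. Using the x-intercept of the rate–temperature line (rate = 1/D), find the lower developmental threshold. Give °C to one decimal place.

Under the model K = D·(T − T_b), so D₁·(T₁ − T_b) = D₂·(T₂ − T_b).
46.2·(14.4 − T_b) = 10.6·(28.5 − T_b)
T_b = (46.2·14.4 − 10.6·28.5) / (46.2 − 10.6) = 363.18 / 35.6 = 10.202 °C ≈ 10.2 °C.

10.2 °C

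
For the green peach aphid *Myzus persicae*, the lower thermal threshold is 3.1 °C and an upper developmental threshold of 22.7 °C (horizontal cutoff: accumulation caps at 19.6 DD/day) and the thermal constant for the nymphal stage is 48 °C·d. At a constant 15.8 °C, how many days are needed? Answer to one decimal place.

3.8 days

Daily accumulation = 15.8 − 3.1 = 12.7 DD/day.
Duration = 48 / 12.7 = 3.780 ≈ 3.8 days.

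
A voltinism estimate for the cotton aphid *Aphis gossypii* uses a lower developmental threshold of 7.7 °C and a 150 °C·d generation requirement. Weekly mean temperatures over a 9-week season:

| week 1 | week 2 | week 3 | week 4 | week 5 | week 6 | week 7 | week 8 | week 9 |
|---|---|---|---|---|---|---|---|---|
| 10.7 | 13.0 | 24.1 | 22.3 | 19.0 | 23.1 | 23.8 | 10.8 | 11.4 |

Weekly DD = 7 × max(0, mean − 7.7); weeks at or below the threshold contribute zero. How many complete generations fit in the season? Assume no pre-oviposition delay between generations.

4 generations

Weekly DD (7 × max(0, T̄ − 7.7)): 21.0, 37.1, 114.8, 102.2, 79.1, 107.8, 112.7, 21.7, 25.9.
Season total = 622.3 DD.
Complete generations = ⌊622.3 / 150⌋ = 4.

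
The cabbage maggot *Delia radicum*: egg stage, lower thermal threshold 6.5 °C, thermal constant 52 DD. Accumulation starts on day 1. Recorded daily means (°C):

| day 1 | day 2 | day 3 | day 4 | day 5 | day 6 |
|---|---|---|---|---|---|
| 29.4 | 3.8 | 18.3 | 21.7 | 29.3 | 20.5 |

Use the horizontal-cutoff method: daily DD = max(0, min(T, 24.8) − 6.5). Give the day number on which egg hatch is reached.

day 5

Daily DD above 6.5 °C (capped at 18.3): 18.3, 0.0, 11.8, 15.2, 18.3, 14.0.
Cumulative: 18.3, 18.3, 30.1, 45.3, 63.6, 77.6.
The total first reaches 52 DD on day 5.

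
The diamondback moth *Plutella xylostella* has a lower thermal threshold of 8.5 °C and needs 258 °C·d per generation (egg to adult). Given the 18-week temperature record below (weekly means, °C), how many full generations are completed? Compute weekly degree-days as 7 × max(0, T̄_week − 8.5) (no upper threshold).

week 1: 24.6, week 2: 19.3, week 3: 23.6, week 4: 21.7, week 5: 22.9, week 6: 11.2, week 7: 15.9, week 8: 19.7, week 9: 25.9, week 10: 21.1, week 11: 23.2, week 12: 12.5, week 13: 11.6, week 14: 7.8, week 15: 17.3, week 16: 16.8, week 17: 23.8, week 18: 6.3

Weekly DD (7 × max(0, T̄ − 8.5)): 112.7, 75.6, 105.7, 92.4, 100.8, 18.9, 51.8, 78.4, 121.8, 88.2, 102.9, 28.0, 21.7, 0.0, 61.6, 58.1, 107.1, 0.0.
Season total = 1225.7 DD.
Complete generations = ⌊1225.7 / 258⌋ = 4.

4 generations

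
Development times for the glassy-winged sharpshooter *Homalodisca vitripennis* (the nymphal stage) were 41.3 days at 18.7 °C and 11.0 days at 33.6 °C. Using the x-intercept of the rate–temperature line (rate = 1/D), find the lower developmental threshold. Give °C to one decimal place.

13.3 °C

Under the model K = D·(T − T_b), so D₁·(T₁ − T_b) = D₂·(T₂ − T_b).
41.3·(18.7 − T_b) = 11.0·(33.6 − T_b)
T_b = (41.3·18.7 − 11.0·33.6) / (41.3 − 11.0) = 402.71 / 30.3 = 13.291 °C ≈ 13.3 °C.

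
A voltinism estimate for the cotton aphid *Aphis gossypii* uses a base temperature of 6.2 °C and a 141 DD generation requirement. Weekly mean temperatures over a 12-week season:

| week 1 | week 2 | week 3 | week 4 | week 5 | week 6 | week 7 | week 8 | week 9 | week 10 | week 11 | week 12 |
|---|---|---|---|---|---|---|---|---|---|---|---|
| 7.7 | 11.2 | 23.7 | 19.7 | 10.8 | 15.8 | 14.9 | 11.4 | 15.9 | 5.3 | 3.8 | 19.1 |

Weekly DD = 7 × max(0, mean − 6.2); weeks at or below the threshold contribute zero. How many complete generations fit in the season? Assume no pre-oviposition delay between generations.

4 generations

Weekly DD (7 × max(0, T̄ − 6.2)): 10.5, 35.0, 122.5, 94.5, 32.2, 67.2, 60.9, 36.4, 67.9, 0.0, 0.0, 90.3.
Season total = 617.4 DD.
Complete generations = ⌊617.4 / 141⌋ = 4.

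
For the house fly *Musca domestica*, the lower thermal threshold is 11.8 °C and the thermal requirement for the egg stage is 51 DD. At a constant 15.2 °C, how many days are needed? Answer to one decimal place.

15.0 days

Daily accumulation = 15.2 − 11.8 = 3.4 DD/day.
Duration = 51 / 3.4 = 15.000 ≈ 15.0 days.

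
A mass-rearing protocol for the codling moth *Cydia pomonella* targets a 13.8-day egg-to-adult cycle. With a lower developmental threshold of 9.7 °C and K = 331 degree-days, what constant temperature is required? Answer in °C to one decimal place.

33.7 °C

Required daily accumulation = 331 / 13.8 = 23.986 DD/day.
T = T_base + 23.986 = 9.7 + 23.986 = 33.686 ≈ 33.7 °C.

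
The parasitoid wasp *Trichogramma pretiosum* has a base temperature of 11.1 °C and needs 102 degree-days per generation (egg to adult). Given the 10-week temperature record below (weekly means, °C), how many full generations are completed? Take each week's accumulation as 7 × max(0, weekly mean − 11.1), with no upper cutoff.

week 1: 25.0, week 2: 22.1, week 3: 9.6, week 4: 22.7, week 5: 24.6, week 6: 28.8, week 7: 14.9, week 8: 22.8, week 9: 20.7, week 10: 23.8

7 generations

Weekly DD (7 × max(0, T̄ − 11.1)): 97.3, 77.0, 0.0, 81.2, 94.5, 123.9, 26.6, 81.9, 67.2, 88.9.
Season total = 738.5 DD.
Complete generations = ⌊738.5 / 102⌋ = 7.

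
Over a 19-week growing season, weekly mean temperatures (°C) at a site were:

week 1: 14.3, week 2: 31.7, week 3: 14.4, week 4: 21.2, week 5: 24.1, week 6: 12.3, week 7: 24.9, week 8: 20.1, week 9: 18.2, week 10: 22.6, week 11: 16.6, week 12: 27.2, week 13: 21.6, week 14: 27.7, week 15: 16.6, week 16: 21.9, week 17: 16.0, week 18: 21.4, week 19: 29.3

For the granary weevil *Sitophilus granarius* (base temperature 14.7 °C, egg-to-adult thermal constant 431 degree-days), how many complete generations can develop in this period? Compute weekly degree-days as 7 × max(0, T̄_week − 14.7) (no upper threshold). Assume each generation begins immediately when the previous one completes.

2 generations

Weekly DD (7 × max(0, T̄ − 14.7)): 0.0, 119.0, 0.0, 45.5, 65.8, 0.0, 71.4, 37.8, 24.5, 55.3, 13.3, 87.5, 48.3, 91.0, 13.3, 50.4, 9.1, 46.9, 102.2.
Season total = 881.3 DD.
Complete generations = ⌊881.3 / 431⌋ = 2.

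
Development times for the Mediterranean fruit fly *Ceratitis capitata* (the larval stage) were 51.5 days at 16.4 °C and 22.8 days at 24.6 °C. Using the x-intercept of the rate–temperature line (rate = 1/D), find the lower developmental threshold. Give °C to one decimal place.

Under the model K = D·(T − T_b), so D₁·(T₁ − T_b) = D₂·(T₂ − T_b).
51.5·(16.4 − T_b) = 22.8·(24.6 − T_b)
T_b = (51.5·16.4 − 22.8·24.6) / (51.5 − 22.8) = 283.72 / 28.7 = 9.886 °C ≈ 9.9 °C.

9.9 °C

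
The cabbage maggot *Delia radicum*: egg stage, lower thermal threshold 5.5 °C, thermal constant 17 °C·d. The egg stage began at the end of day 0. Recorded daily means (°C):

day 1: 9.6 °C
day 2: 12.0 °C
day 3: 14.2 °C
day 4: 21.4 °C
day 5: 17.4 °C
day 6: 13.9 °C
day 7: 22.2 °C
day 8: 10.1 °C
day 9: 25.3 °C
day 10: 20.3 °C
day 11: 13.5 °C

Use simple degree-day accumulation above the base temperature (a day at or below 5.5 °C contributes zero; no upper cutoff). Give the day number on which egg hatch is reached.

Daily DD above 5.5 °C: 4.1, 6.5, 8.7, 15.9, 11.9, 8.4, 16.7, 4.6, 19.8, 14.8, 8.0.
Cumulative: 4.1, 10.6, 19.3, 35.2, 47.1, 55.5, 72.2, 76.8, 96.6, 111.4, 119.4.
The total first reaches 17 DD on day 3.

day 3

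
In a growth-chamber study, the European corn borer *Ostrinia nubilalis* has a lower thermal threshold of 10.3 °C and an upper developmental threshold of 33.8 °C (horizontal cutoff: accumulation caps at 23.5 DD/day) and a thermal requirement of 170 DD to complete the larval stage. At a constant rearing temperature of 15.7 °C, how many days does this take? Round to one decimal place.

Daily accumulation = 15.7 − 10.3 = 5.4 DD/day.
Duration = 170 / 5.4 = 31.481 ≈ 31.5 days.

31.5 days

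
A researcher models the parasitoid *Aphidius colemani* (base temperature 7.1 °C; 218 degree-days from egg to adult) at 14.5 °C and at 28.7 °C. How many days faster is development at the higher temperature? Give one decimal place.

19.4 days

At 14.5 °C: 218 / (14.5 − 7.1) = 218 / 7.4 = 29.459 d.
At 28.7 °C: 218 / (28.7 − 7.1) = 218 / 21.6 = 10.093 d.
Difference = |29.459 − 10.093| = 19.367 ≈ 19.4 days.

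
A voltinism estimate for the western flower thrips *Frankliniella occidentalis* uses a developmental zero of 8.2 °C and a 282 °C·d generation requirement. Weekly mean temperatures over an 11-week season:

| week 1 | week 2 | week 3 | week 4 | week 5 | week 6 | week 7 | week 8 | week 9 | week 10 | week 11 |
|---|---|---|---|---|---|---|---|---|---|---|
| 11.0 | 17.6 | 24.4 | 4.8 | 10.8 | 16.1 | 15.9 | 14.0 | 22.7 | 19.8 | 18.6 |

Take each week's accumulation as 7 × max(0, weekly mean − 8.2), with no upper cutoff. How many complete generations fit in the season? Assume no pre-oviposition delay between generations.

2 generations

Weekly DD (7 × max(0, T̄ − 8.2)): 19.6, 65.8, 113.4, 0.0, 18.2, 55.3, 53.9, 40.6, 101.5, 81.2, 72.8.
Season total = 622.3 DD.
Complete generations = ⌊622.3 / 282⌋ = 2.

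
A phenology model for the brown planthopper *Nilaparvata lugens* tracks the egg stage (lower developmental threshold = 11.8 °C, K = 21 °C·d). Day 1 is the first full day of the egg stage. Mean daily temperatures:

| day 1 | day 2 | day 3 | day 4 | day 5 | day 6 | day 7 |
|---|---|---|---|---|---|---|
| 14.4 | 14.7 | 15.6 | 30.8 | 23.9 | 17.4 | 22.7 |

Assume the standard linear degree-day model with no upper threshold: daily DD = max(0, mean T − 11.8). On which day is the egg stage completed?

Daily DD above 11.8 °C: 2.6, 2.9, 3.8, 19.0, 12.1, 5.6, 10.9.
Cumulative: 2.6, 5.5, 9.3, 28.3, 40.4, 46.0, 56.9.
The total first reaches 21 DD on day 4.

day 4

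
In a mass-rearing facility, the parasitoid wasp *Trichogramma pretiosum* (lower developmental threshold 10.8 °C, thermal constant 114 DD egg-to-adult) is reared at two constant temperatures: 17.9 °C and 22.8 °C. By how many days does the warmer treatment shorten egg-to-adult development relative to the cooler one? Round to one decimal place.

6.6 days

At 17.9 °C: 114 / (17.9 − 10.8) = 114 / 7.1 = 16.056 d.
At 22.8 °C: 114 / (22.8 − 10.8) = 114 / 12.0 = 9.500 d.
Difference = |16.056 − 9.500| = 6.556 ≈ 6.6 days.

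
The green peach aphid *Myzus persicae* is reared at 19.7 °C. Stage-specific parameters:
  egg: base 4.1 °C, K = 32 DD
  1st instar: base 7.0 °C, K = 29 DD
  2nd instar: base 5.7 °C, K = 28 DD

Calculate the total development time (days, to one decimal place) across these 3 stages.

egg: 32 / (19.7 − 4.1) = 32 / 15.6 = 2.051 d.
1st instar: 29 / (19.7 − 7.0) = 29 / 12.7 = 2.283 d.
2nd instar: 28 / (19.7 − 5.7) = 28 / 14.0 = 2.000 d.
Sum = 6.335 ≈ 6.3 days.

6.3 days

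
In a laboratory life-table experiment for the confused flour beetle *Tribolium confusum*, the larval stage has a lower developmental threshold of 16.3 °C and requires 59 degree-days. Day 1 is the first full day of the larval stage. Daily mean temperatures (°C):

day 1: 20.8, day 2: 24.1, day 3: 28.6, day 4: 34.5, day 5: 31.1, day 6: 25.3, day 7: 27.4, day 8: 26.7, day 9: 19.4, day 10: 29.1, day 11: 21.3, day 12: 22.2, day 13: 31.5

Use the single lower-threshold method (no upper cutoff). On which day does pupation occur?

day 6

Daily DD above 16.3 °C: 4.5, 7.8, 12.3, 18.2, 14.8, 9.0, 11.1, 10.4, 3.1, 12.8, 5.0, 5.9, 15.2.
Cumulative: 4.5, 12.3, 24.6, 42.8, 57.6, 66.6, 77.7, 88.1, 91.2, 104.0, 109.0, 114.9, 130.1.
The total first reaches 59 DD on day 6.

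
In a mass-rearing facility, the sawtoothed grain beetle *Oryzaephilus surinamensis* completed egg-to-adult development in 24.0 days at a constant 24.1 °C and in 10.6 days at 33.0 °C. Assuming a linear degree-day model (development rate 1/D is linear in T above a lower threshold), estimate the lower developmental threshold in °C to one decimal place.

Equal thermal constants: D₁(T₁ − T_b) = D₂(T₂ − T_b).
24.0·(24.1 − T_b) = 10.6·(33.0 − T_b)
T_b = (24.0·24.1 − 10.6·33.0) / (24.0 − 10.6) = 228.60 / 13.4 = 17.060 °C ≈ 17.1 °C.

17.1 °C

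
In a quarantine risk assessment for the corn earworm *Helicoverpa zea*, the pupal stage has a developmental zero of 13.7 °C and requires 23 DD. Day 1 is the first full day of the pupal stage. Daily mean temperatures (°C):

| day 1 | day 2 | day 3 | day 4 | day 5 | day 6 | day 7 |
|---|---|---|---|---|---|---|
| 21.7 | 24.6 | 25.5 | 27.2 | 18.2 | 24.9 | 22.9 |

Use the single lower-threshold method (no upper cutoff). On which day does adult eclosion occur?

day 3

Daily DD above 13.7 °C: 8.0, 10.9, 11.8, 13.5, 4.5, 11.2, 9.2.
Cumulative: 8.0, 18.9, 30.7, 44.2, 48.7, 59.9, 69.1.
The total first reaches 23 DD on day 3.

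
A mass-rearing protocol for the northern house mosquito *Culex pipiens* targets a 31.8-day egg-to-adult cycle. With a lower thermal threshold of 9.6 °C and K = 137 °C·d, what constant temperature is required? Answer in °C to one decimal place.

13.9 °C

Required daily accumulation = 137 / 31.8 = 4.308 DD/day.
T = T_base + 4.308 = 9.6 + 4.308 = 13.908 ≈ 13.9 °C.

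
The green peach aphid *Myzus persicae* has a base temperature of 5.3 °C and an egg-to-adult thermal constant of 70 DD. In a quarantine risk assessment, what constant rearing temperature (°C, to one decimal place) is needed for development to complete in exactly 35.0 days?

Required daily accumulation = 70 / 35.0 = 2.000 DD/day.
T = T_base + 2.000 = 5.3 + 2.000 = 7.300 ≈ 7.3 °C.

7.3 °C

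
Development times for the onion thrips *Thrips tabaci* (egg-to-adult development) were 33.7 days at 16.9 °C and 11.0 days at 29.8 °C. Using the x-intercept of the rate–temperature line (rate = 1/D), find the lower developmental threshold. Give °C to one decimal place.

Equal thermal constants: D₁(T₁ − T_b) = D₂(T₂ − T_b).
33.7·(16.9 − T_b) = 11.0·(29.8 − T_b)
T_b = (33.7·16.9 − 11.0·29.8) / (33.7 − 11.0) = 241.73 / 22.7 = 10.649 °C ≈ 10.6 °C.

10.6 °C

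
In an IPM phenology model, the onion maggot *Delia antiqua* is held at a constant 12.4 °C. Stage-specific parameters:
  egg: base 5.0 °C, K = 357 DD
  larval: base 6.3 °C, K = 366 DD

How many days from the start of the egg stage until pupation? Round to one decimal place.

108.2 days

egg: 357 / (12.4 − 5.0) = 357 / 7.4 = 48.243 d.
larval: 366 / (12.4 − 6.3) = 366 / 6.1 = 60.000 d.
Sum = 108.243 ≈ 108.2 days.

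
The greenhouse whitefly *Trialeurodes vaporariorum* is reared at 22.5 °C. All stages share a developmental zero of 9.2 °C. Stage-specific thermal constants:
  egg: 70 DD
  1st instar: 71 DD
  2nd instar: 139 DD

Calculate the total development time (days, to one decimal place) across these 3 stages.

21.1 days

Daily accumulation at 22.5 °C = 22.5 − 9.2 = 13.3 DD/day.
Total K = 70 + 71 + 139 = 280 DD.
Total duration = 280 / 13.3 = 21.053 ≈ 21.1 days.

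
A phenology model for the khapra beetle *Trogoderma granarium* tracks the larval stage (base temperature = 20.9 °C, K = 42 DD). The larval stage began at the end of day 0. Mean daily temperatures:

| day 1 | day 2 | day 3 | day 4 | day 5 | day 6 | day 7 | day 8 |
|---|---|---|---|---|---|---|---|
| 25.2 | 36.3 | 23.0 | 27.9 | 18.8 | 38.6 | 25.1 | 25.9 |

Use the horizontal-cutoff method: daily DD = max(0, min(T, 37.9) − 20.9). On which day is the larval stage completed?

Daily DD above 20.9 °C (capped at 17.0): 4.3, 15.4, 2.1, 7.0, 0.0, 17.0, 4.2, 5.0.
Cumulative: 4.3, 19.7, 21.8, 28.8, 28.8, 45.8, 50.0, 55.0.
The total first reaches 42 DD on day 6.

day 6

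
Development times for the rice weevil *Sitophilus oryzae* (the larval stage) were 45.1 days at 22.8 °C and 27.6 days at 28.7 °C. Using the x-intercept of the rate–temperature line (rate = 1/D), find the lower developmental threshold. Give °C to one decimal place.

13.5 °C

Linear rate model ⇒ the product D·(T − T_b) is constant across temperatures.
45.1·(22.8 − T_b) = 27.6·(28.7 − T_b)
T_b = (45.1·22.8 − 27.6·28.7) / (45.1 − 27.6) = 236.16 / 17.5 = 13.495 °C ≈ 13.5 °C.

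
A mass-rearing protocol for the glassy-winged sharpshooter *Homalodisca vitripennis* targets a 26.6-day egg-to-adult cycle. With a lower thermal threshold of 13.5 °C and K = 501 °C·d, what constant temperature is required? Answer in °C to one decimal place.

Required daily accumulation = 501 / 26.6 = 18.835 DD/day.
T = T_base + 18.835 = 13.5 + 18.835 = 32.335 ≈ 32.3 °C.

32.3 °C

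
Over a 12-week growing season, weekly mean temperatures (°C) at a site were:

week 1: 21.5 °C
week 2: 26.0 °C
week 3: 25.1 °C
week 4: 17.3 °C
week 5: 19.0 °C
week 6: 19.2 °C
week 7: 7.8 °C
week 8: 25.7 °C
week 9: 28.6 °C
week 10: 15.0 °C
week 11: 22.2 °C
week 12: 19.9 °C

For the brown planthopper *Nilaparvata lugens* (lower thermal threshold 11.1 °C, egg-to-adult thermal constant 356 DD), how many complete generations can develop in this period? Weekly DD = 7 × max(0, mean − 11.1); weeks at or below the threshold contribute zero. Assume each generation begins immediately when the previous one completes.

2 generations

Weekly DD (7 × max(0, T̄ − 11.1)): 72.8, 104.3, 98.0, 43.4, 55.3, 56.7, 0.0, 102.2, 122.5, 27.3, 77.7, 61.6.
Season total = 821.8 DD.
Complete generations = ⌊821.8 / 356⌋ = 2.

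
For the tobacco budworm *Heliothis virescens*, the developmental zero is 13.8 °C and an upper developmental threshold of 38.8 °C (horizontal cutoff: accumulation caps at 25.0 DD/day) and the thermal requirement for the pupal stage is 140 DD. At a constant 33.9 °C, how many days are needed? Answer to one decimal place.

7.0 days

Daily accumulation = 33.9 − 13.8 = 20.1 DD/day.
Duration = 140 / 20.1 = 6.965 ≈ 7.0 days.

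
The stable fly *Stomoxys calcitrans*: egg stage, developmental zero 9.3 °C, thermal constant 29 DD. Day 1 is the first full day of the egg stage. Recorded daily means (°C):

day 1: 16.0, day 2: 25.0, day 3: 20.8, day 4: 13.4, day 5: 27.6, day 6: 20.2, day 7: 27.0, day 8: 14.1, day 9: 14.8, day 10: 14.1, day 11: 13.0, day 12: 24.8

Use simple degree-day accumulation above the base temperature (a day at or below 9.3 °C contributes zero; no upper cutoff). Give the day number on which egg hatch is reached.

day 3

Daily DD above 9.3 °C: 6.7, 15.7, 11.5, 4.1, 18.3, 10.9, 17.7, 4.8, 5.5, 4.8, 3.7, 15.5.
Cumulative: 6.7, 22.4, 33.9, 38.0, 56.3, 67.2, 84.9, 89.7, 95.2, 100.0, 103.7, 119.2.
The total first reaches 29 DD on day 3.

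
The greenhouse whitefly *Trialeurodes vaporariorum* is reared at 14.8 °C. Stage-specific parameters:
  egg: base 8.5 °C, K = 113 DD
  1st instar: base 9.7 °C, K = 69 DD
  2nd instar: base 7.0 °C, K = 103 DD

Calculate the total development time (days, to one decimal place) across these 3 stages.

44.7 days

egg: 113 / (14.8 − 8.5) = 113 / 6.3 = 17.937 d.
1st instar: 69 / (14.8 − 9.7) = 69 / 5.1 = 13.529 d.
2nd instar: 103 / (14.8 − 7.0) = 103 / 7.8 = 13.205 d.
Sum = 44.671 ≈ 44.7 days.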